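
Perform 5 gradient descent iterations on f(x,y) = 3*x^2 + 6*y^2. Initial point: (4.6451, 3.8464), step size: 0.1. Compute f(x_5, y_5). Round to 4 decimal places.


Gradient descent on f(x,y) = 3*x^2 + 6*y^2.
Starting point: (4.6451, 3.8464), alpha = 0.1
Step 1: grad_x = 2*3*4.6451 = 27.8706, grad_y = 2*6*3.8464 = 46.1568
  x_1 = 4.6451 - 0.1*27.8706 = 1.858
  y_1 = 3.8464 - 0.1*46.1568 = -0.7693
Step 2: grad_x = 2*3*1.858 = 11.1482, grad_y = 2*6*-0.7693 = -9.2314
  x_2 = 1.858 - 0.1*11.1482 = 0.7432
  y_2 = -0.7693 - 0.1*-9.2314 = 0.1539
Step 3: grad_x = 2*3*0.7432 = 4.4593, grad_y = 2*6*0.1539 = 1.8463
  x_3 = 0.7432 - 0.1*4.4593 = 0.2973
  y_3 = 0.1539 - 0.1*1.8463 = -0.0308
Step 4: grad_x = 2*3*0.2973 = 1.7837, grad_y = 2*6*-0.0308 = -0.3693
  x_4 = 0.2973 - 0.1*1.7837 = 0.1189
  y_4 = -0.0308 - 0.1*-0.3693 = 0.0062
Step 5: grad_x = 2*3*0.1189 = 0.7135, grad_y = 2*6*0.0062 = 0.0739
  x_5 = 0.1189 - 0.1*0.7135 = 0.0476
  y_5 = 0.0062 - 0.1*0.0739 = -0.0012
f(0.0476, -0.0012) = 3*0.0476^2 + 6*(-0.0012)^2 = 0.0068


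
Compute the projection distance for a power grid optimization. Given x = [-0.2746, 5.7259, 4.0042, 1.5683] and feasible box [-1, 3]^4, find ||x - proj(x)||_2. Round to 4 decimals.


Project each component onto [-1, 3].
clip(-0.2746) = -0.2746, clip(5.7259) = 3.0, clip(4.0042) = 3.0, clip(1.5683) = 1.5683
Projection = [-0.2746, 3.0, 3.0, 1.5683]
Squared diffs: [0.0, 7.4305, 1.0084, 0.0]
Distance = sqrt(8.4389) = 2.905


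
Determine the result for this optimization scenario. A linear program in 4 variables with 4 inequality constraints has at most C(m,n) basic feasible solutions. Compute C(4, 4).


Each vertex corresponds to some choice of n active constraints out of m, so the number of vertices is at most C(m, n) = m! / (n!(m-n)!).
m = 4, n = 4
Numerator: 4 * 3 * 2 * 1
Denominator: 4! = 24
C(4, 4) = 1


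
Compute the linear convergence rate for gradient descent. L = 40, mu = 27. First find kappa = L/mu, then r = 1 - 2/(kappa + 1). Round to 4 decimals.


Step 1: Compute the condition number.
kappa = L/mu = 40/27 = 1.4815
Step 2: Compute the convergence rate.
r = 1 - 2/(kappa + 1) = 1 - 2*mu/(L + mu) = (L - mu)/(L + mu) = 13/67 = 0.194


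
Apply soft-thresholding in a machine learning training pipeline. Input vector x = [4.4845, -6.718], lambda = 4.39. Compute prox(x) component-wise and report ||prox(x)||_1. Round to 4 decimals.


Soft-thresholding with lambda = 4.39:
prox(4.4845) = sign(4.4845)*max(|4.4845| - 4.39, 0) = 0.0945
prox(-6.718) = sign(-6.718)*max(|-6.718| - 4.39, 0) = -2.328
prox(x) = [0.0945, -2.328]
||prox(x)||_1 = 0.0945 + 2.328 = 2.4225


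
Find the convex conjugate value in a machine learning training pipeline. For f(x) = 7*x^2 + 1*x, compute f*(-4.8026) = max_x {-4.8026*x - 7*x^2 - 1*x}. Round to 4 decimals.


f*(y) = sup_x {y*x - a*x^2 - b*x} = sup_x {(y-b)*x - a*x^2}
FOC: (y - b) - 2a*x = 0 => x* = (y - b)/(2a)
x* = (-4.8026 - 1)/(2*7) = -0.4145
f*(-4.8026) = (y-b)^2/(4a) = (-4.8026 - 1)^2/(4*7)
= 33.6702/28 = 1.2025


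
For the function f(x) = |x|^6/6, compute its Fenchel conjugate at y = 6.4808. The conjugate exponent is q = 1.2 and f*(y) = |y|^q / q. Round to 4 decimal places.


The conjugate exponent q satisfies 1/p + 1/q = 1.
p = 6, so q = 6/(6 - 1) = 1.2
|y|^q = 6.4808^1.2 = 9.4179
f*(6.4808) = 9.4179 / 1.2 = 7.8483


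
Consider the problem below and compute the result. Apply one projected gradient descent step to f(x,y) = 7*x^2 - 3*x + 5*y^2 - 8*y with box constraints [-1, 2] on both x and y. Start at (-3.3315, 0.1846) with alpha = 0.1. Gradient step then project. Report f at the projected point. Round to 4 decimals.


Step 1: Compute gradient at (-3.3315, 0.1846).
grad_x = 2*7*-3.3315 - 3 = -49.641
grad_y = 2*5*0.1846 - 8 = -6.154
Step 2: Gradient step.
x_raw = -3.3315 - 0.1*-49.641 = 1.6326
y_raw = 0.1846 - 0.1*-6.154 = 0.8
Step 3: Project onto [-1, 2].
x_proj = clip(1.6326) = 1.6326
y_proj = clip(0.8) = 0.8
Step 4: Evaluate f.
f(1.6326, 0.8) = 10.5599


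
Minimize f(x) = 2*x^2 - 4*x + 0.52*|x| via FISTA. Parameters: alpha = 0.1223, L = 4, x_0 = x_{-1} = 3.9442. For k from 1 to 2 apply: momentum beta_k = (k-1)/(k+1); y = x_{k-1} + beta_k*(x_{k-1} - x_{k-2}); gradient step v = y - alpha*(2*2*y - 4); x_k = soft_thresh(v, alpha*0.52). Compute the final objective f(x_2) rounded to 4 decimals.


FISTA on f(x) = 2*x^2 - 4*x + 0.52*|x|
L = 4, alpha = 0.1223
Iteration 1: beta = 0.0, y = 3.9442 + 0.0*(3.9442 - 3.9442) = 3.9442
  grad(y) = 11.7768, v = y - alpha*grad = 2.5039
  prox(v) = soft_thresh(2.5039, 0.0636) = 2.4403
Iteration 2: beta = 0.3333, y = 2.4403 + 0.3333*(2.4403 - 3.9442) = 1.939
  grad(y) = 3.756, v = y - alpha*grad = 1.4796
  prox(v) = soft_thresh(1.4796, 0.0636) = 1.416
f(x_2) = 2*1.416^2 - 4*1.416 + 0.52*|1.416| = -0.9175


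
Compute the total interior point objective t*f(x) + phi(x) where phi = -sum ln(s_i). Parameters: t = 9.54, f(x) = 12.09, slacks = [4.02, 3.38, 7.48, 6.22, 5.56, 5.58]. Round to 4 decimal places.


Step 1: Compute log-barrier.
ln values: [1.3913, 1.2179, 2.0122, 1.8278, 1.7156, 1.7192]
phi = -(1.3913 + 1.2179 + 2.0122 + 1.8278 + 1.7156 + 1.7192) = -9.8839
Step 2: Compute augmented objective.
t*f(x) = 9.54*12.09 = 115.3386
Total = 115.3386 - 9.8839 = 105.4547


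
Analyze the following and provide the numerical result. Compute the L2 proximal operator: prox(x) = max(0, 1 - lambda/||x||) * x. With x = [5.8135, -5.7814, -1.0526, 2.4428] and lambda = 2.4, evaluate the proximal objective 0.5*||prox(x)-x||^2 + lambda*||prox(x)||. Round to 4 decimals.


Step 1: Compute ||x||.
||x|| = 8.6195
Step 2: Compute scaling factor.
scale = max(0, 1 - 2.4/8.6195) = 0.7216
Step 3: prox(x) = [4.1948, -4.1716, -0.7595, 1.7626]
||prox(x)|| = 6.2195
Step 4: Proximal objective.
0.5*||prox-x||^2 = 2.88
lambda*||prox|| = 14.9268
Total = 17.8069


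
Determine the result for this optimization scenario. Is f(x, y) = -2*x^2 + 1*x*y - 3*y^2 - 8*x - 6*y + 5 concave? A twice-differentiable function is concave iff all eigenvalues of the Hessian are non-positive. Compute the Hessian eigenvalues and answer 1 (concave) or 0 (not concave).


The Hessian of f(x,y) = -2*x^2 + 1*x*y - 3*y^2 - 8*x - 6*y + 5 is:
H = [[-4, 1], [1, -6]]
Trace = -4 - 6 = -10
Determinant = -4*-6 - (1)^2 = 23
Discriminant = (-10)^2 - 4*23 = 8.0
Eigenvalues: lambda_1 = -6.4142, lambda_2 = -3.5858
The function is concave.

1


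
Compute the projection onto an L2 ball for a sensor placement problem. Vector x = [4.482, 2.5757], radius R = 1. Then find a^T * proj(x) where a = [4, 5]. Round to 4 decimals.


Step 1: Compute ||x|| (intermediates to 6 decimals).
||x|| = sqrt(4.482^2 + 2.5757^2) = 5.169386
Step 2: Project.
Since ||x|| > R, scale = R/||x|| = 1/5.169386 = 0.193447, proj(x) = scale * x
proj(x) = [0.867029, 0.498261]
Step 3: Dot product.
a^T * proj(x) = 4*0.867029 + 5*0.498261 = 5.9594


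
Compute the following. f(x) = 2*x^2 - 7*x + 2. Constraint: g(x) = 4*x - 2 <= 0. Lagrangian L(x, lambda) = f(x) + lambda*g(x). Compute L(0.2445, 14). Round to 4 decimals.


Step 1: Evaluate f(x).
f(0.2445) = 2*0.2445^2 - 7*0.2445 + 2 = 0.4081
Step 2: Evaluate g(x).
g(0.2445) = 4*0.2445 - 2 = -1.022
Step 3: Compute Lagrangian.
L = 0.4081 + 14*-1.022 = -13.8999


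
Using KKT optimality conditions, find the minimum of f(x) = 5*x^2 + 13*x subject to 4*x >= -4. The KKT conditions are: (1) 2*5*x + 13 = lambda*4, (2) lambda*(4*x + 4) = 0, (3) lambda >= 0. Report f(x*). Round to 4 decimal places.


Step 1: Try lambda = 0 (constraint inactive).
x_unc = -13/(2*5) = -1.3
Check: 4*-1.3 = -5.2 < -4 -- violated!
Step 2: Constraint must be active: 4*x = -4
x* = -4/4 = -1.0
lambda = (2*5*(-1.0) + 13)/4 = 0.75
Step 3: Compute optimal value.
f(x*) = 5*(-1.0)^2 + 13*(-1.0) = -8.0


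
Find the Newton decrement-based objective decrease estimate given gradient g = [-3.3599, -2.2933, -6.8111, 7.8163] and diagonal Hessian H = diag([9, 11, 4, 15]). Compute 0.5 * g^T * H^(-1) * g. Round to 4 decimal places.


Step 1: H is diagonal, so H^(-1) * g = [-0.3733, -0.2085, -1.7028, 0.5211].
Step 2: g^T H^(-1) g = sum_i g_i^2 / H_ii
  = (-3.3599)^2/9 + (-2.2933)^2/11 + (-6.8111)^2/4 + (7.8163)^2/15
  = 1.2543 + 0.4781 + 11.5978 + 4.073 = 17.4032
Step 3: Objective decrease = 0.5 * g^T H^(-1) g = 8.7016


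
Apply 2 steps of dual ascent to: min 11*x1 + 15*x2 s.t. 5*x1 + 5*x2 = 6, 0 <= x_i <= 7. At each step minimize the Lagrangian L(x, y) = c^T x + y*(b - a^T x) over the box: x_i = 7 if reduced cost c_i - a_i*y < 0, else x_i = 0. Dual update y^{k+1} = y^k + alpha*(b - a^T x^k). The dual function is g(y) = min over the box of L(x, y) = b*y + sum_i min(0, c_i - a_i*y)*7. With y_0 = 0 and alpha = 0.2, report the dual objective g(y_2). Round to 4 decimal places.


Dual ascent for LP: min 11*x1 + 15*x2, 5*x1 + 5*x2 = 6, 0 <= x_i <= 7
Step 1: y^k = 0.0, reduced costs: (11.0, 15.0)
  x^k = (0.0, 0.0), subgradient = b - a^T x = 6.0
  y^{k+1} = 0.0 + 0.2*6.0 = 1.2
Step 2: y^k = 1.2, reduced costs: (5.0, 9.0)
  x^k = (0.0, 0.0), subgradient = b - a^T x = 6.0
  y^{k+1} = 1.2 + 0.2*6.0 = 2.4
Dual objective at y_2 = 2.4: reduced costs (-1.0, 3.0), box minimizer x = (7.0, 0.0)
g(y_2) = b*y + (c1 - a1*y)*x1 + (c2 - a2*y)*x2 = 6*2.4 + (-1.0)*7.0 + 3.0*0.0 = 14.4 - 7.0 + 0.0 = 7.4


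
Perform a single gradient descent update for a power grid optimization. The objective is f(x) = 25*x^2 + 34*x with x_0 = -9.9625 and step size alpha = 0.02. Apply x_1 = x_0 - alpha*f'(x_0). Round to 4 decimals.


We compute the gradient at x_0 and apply the update.
f'(x) = 50*x + 34
f'(-9.9625) = 50*-9.9625 + 34 = -464.125
x_1 = -9.9625 - 0.02*-464.125 = -0.68


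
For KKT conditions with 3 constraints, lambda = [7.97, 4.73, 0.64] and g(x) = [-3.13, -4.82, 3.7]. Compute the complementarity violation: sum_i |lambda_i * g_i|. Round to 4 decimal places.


KKT complementary slackness check:
lambda_1 * g_1 = 7.97 * -3.13 = -24.9461
lambda_2 * g_2 = 4.73 * -4.82 = -22.7986
lambda_3 * g_3 = 0.64 * 3.7 = 2.368
Total violation = 24.9461 + 22.7986 + 2.368 = 50.1127


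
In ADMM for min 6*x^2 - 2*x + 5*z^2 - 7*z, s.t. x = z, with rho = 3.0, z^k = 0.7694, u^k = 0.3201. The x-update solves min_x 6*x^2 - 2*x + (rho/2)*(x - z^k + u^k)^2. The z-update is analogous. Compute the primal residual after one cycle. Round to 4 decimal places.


ADMM iteration with rho = 3.0, z^k = 0.7694, u^k = 0.3201
Step 1: x-update.
Minimize 6*x^2 - 2*x + (3.0/2)*(x - 0.7694 + 0.3201)^2
FOC: (2*6 + 3.0)*x = 2 + 3.0*(0.7694 - 0.3201)
x^{k+1} = 0.2232
Step 2: z-update.
Minimize 5*z^2 - 7*z + (3.0/2)*(0.2232 - z + 0.3201)^2
FOC: (2*5 + 3.0)*z = 7 + 3.0*(0.2232 + 0.3201)
z^{k+1} = 0.6638
Step 3: u-update.
u^{k+1} = 0.3201 + 0.2232 - 0.6638 = -0.1205
Step 4: Primal residual = |0.2232 - 0.6638| = 0.4406


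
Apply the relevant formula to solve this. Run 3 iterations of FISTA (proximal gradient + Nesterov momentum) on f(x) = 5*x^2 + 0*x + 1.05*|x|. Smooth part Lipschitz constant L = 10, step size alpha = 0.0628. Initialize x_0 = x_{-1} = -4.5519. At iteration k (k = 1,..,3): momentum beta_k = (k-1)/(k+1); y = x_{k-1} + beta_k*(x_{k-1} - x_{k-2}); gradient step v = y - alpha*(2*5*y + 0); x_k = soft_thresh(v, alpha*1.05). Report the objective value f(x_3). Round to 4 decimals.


FISTA on f(x) = 5*x^2 + 0*x + 1.05*|x|
L = 10, alpha = 0.0628
Iteration 1: beta = 0.0, y = -4.5519 + 0.0*(-4.5519 + 4.5519) = -4.5519
  grad(y) = -45.519, v = y - alpha*grad = -1.6933
  prox(v) = soft_thresh(-1.6933, 0.0659) = -1.6274
Iteration 2: beta = 0.3333, y = -1.6274 + 0.3333*(-1.6274 + 4.5519) = -0.6525
  grad(y) = -6.5252, v = y - alpha*grad = -0.2427
  prox(v) = soft_thresh(-0.2427, 0.0659) = -0.1768
Iteration 3: beta = 0.5, y = -0.1768 + 0.5*(-0.1768 + 1.6274) = 0.5485
  grad(y) = 5.4849, v = y - alpha*grad = 0.204
  prox(v) = soft_thresh(0.204, 0.0659) = 0.1381
f(x_3) = 5*0.1381^2 + 0*0.1381 + 1.05*|0.1381| = 0.2404


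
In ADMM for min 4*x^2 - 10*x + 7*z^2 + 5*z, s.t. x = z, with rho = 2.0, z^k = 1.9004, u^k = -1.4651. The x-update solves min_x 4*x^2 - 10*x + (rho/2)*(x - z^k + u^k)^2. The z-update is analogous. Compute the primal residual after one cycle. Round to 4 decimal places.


ADMM iteration with rho = 2.0, z^k = 1.9004, u^k = -1.4651
Step 1: x-update.
Minimize 4*x^2 - 10*x + (2.0/2)*(x - 1.9004 - 1.4651)^2
FOC: (2*4 + 2.0)*x = 10 + 2.0*(1.9004 + 1.4651)
x^{k+1} = 1.6731
Step 2: z-update.
Minimize 7*z^2 + 5*z + (2.0/2)*(1.6731 - z - 1.4651)^2
FOC: (2*7 + 2.0)*z = -5 + 2.0*(1.6731 - 1.4651)
z^{k+1} = -0.2865
Step 3: u-update.
u^{k+1} = -1.4651 + 1.6731 + 0.2865 = 0.4945
Step 4: Primal residual = |1.6731 + 0.2865| = 1.9596


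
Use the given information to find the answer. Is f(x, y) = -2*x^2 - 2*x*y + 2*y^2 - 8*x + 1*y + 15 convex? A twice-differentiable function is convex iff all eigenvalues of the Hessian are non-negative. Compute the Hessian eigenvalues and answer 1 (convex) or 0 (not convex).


The Hessian of f(x,y) = -2*x^2 - 2*x*y + 2*y^2 - 8*x + 1*y + 15 is:
H = [[-4, -2], [-2, 4]]
Trace = -4 + 4 = 0
Determinant = -4*4 - (-2)^2 = -20
Discriminant = (0)^2 - 4*-20 = 80.0
Eigenvalues: lambda_1 = -4.4721, lambda_2 = 4.4721
The function is not convex.

0


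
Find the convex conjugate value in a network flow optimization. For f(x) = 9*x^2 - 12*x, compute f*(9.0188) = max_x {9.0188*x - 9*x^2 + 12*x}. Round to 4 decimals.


f*(y) = sup_x {y*x - a*x^2 - b*x} = sup_x {(y-b)*x - a*x^2}
FOC: (y - b) - 2a*x = 0 => x* = (y - b)/(2a)
x* = (9.0188 + 12)/(2*9) = 1.1677
f*(9.0188) = (y-b)^2/(4a) = (9.0188 + 12)^2/(4*9)
= 441.79/36 = 12.2719


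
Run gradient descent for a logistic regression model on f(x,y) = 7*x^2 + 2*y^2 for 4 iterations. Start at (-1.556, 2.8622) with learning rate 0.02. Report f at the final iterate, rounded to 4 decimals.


Gradient descent on f(x,y) = 7*x^2 + 2*y^2.
Starting point: (-1.556, 2.8622), alpha = 0.02
Step 1: grad_x = 2*7*-1.556 = -21.784, grad_y = 2*2*2.8622 = 11.4488
  x_1 = -1.556 - 0.02*-21.784 = -1.1203
  y_1 = 2.8622 - 0.02*11.4488 = 2.6332
Step 2: grad_x = 2*7*-1.1203 = -15.6845, grad_y = 2*2*2.6332 = 10.5329
  x_2 = -1.1203 - 0.02*-15.6845 = -0.8066
  y_2 = 2.6332 - 0.02*10.5329 = 2.4226
Step 3: grad_x = 2*7*-0.8066 = -11.2928, grad_y = 2*2*2.4226 = 9.6903
  x_3 = -0.8066 - 0.02*-11.2928 = -0.5808
  y_3 = 2.4226 - 0.02*9.6903 = 2.2288
Step 4: grad_x = 2*7*-0.5808 = -8.1308, grad_y = 2*2*2.2288 = 8.915
  x_4 = -0.5808 - 0.02*-8.1308 = -0.4182
  y_4 = 2.2288 - 0.02*8.915 = 2.0505
f(-0.4182, 2.0505) = 7*(-0.4182)^2 + 2*2.0505^2 = 9.6328


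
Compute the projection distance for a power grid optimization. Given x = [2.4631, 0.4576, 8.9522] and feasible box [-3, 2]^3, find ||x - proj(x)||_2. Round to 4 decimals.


Project each component onto [-3, 2].
clip(2.4631) = 2.0, clip(0.4576) = 0.4576, clip(8.9522) = 2.0
Projection = [2.0, 0.4576, 2.0]
Squared diffs: [0.2145, 0.0, 48.3331]
Distance = sqrt(48.5476) = 6.9676


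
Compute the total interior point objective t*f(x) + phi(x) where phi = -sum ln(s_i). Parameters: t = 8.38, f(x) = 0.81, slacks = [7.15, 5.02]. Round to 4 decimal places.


Step 1: Compute log-barrier.
ln values: [1.9671, 1.6134]
phi = -(1.9671 + 1.6134) = -3.5805
Step 2: Compute augmented objective.
t*f(x) = 8.38*0.81 = 6.7878
Total = 6.7878 - 3.5805 = 3.2073


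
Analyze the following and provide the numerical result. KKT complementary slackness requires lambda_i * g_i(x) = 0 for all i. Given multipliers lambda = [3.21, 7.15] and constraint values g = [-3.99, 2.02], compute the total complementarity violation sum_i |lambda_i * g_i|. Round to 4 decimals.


KKT complementary slackness check:
lambda_1 * g_1 = 3.21 * -3.99 = -12.8079
lambda_2 * g_2 = 7.15 * 2.02 = 14.443
Total violation = 12.8079 + 14.443 = 27.2509


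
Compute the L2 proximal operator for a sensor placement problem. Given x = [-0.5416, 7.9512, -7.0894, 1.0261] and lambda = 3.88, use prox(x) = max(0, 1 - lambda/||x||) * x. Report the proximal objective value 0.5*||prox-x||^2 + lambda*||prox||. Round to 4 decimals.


Step 1: Compute ||x||.
||x|| = 10.7158
Step 2: Compute scaling factor.
scale = max(0, 1 - 3.88/10.7158) = 0.6379
Step 3: prox(x) = [-0.3455, 5.0722, -4.5224, 0.6546]
||prox(x)|| = 6.8358
Step 4: Proximal objective.
0.5*||prox-x||^2 = 7.5272
lambda*||prox|| = 26.5229
Total = 34.0499


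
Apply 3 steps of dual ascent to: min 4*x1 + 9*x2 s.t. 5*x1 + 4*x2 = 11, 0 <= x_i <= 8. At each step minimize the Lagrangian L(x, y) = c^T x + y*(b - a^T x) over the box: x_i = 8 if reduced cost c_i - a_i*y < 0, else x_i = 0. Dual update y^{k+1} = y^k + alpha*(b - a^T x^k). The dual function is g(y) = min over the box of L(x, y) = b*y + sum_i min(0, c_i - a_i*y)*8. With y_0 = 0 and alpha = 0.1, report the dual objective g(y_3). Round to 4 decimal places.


Dual ascent for LP: min 4*x1 + 9*x2, 5*x1 + 4*x2 = 11, 0 <= x_i <= 8
Step 1: y^k = 0.0, reduced costs: (4.0, 9.0)
  x^k = (0.0, 0.0), subgradient = b - a^T x = 11.0
  y^{k+1} = 0.0 + 0.1*11.0 = 1.1
Step 2: y^k = 1.1, reduced costs: (-1.5, 4.6)
  x^k = (8.0, 0.0), subgradient = b - a^T x = -29.0
  y^{k+1} = 1.1 + 0.1*-29.0 = -1.8
Step 3: y^k = -1.8, reduced costs: (13.0, 16.2)
  x^k = (0.0, 0.0), subgradient = b - a^T x = 11.0
  y^{k+1} = -1.8 + 0.1*11.0 = -0.7
Dual objective at y_3 = -0.7: reduced costs (7.5, 11.8), box minimizer x = (0.0, 0.0)
g(y_3) = b*y + (c1 - a1*y)*x1 + (c2 - a2*y)*x2 = 11*(-0.7) + 7.5*0.0 + 11.8*0.0 = -7.7 + 0.0 + 0.0 = -7.7


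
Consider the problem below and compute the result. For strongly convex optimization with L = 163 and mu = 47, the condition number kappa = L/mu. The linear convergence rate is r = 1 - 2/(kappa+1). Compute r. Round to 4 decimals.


Step 1: Compute the condition number.
kappa = L/mu = 163/47 = 3.4681
Step 2: Compute the convergence rate.
r = 1 - 2/(kappa + 1) = 1 - 2*mu/(L + mu) = (L - mu)/(L + mu) = 116/210 = 0.5524


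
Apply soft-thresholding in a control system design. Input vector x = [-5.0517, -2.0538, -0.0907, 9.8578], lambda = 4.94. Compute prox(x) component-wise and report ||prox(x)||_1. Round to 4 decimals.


Soft-thresholding with lambda = 4.94:
prox(-5.0517) = sign(-5.0517)*max(|-5.0517| - 4.94, 0) = -0.1117
prox(-2.0538) = sign(-2.0538)*max(|-2.0538| - 4.94, 0) = 0.0
prox(-0.0907) = sign(-0.0907)*max(|-0.0907| - 4.94, 0) = 0.0
prox(9.8578) = sign(9.8578)*max(|9.8578| - 4.94, 0) = 4.9178
prox(x) = [-0.1117, 0.0, 0.0, 4.9178]
||prox(x)||_1 = 0.1117 + 0.0 + 0.0 + 4.9178 = 5.0295


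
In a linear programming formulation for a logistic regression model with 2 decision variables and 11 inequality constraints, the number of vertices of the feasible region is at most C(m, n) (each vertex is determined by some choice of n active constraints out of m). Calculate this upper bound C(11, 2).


Each vertex corresponds to some choice of n active constraints out of m, so the number of vertices is at most C(m, n) = m! / (n!(m-n)!).
m = 11, n = 2
Numerator: 11 * 10
Denominator: 2! = 2
C(11, 2) = 55


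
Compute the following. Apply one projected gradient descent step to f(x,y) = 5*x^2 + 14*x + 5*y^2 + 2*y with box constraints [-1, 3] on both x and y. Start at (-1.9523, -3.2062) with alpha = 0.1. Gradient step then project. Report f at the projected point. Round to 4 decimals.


Step 1: Compute gradient at (-1.9523, -3.2062).
grad_x = 2*5*-1.9523 + 14 = -5.523
grad_y = 2*5*-3.2062 + 2 = -30.062
Step 2: Gradient step.
x_raw = -1.9523 - 0.1*-5.523 = -1.4
y_raw = -3.2062 - 0.1*-30.062 = -0.2
Step 3: Project onto [-1, 3].
x_proj = clip(-1.4) = -1.0
y_proj = clip(-0.2) = -0.2
Step 4: Evaluate f.
f(-1.0, -0.2) = -9.2


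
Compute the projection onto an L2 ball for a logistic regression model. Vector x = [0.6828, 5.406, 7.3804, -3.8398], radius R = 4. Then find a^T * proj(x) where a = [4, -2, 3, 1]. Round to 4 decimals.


Step 1: Compute ||x|| (intermediates to 6 decimals).
||x|| = sqrt(0.6828^2 + 5.406^2 + 7.3804^2 + (-3.8398)^2) = 9.94512
Step 2: Project.
Since ||x|| > R, scale = R/||x|| = 4/9.94512 = 0.402207, proj(x) = scale * x
proj(x) = [0.274627, 2.174331, 2.968449, -1.544394]
Step 3: Dot product.
a^T * proj(x) = 4*0.274627 - 2*2.174331 + 3*2.968449 + 1*(-1.544394) = 4.1108


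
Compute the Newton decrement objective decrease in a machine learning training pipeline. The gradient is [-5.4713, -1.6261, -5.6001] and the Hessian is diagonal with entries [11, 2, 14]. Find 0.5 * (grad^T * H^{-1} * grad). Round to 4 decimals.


Step 1: H is diagonal, so H^(-1) * g = [-0.4974, -0.8131, -0.4].
Step 2: g^T H^(-1) g = sum_i g_i^2 / H_ii
  = (-5.4713)^2/11 + (-1.6261)^2/2 + (-5.6001)^2/14
  = 2.7214 + 1.3221 + 2.2401 = 6.2836
Step 3: Objective decrease = 0.5 * g^T H^(-1) g = 3.1418


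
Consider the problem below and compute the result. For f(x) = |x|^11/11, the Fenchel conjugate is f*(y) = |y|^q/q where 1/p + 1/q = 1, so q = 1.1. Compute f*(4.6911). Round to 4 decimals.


The conjugate exponent q satisfies 1/p + 1/q = 1.
p = 11, so q = 11/(11 - 1) = 1.1
|y|^q = 4.6911^1.1 = 5.4752
f*(4.6911) = 5.4752 / 1.1 = 4.9775


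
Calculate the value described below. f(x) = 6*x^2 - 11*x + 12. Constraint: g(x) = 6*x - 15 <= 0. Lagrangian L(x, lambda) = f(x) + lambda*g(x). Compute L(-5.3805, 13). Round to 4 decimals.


Step 1: Evaluate f(x).
f(-5.3805) = 6*(-5.3805)^2 - 11*(-5.3805) + 12 = 244.8842
Step 2: Evaluate g(x).
g(-5.3805) = 6*-5.3805 - 15 = -47.283
Step 3: Compute Lagrangian.
L = 244.8842 + 13*-47.283 = -369.7948


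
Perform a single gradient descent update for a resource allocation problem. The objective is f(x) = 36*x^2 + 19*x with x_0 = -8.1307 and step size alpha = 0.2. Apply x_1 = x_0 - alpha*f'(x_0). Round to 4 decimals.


We compute the gradient at x_0 and apply the update.
f'(x) = 72*x + 19
f'(-8.1307) = 72*-8.1307 + 19 = -566.4104
x_1 = -8.1307 - 0.2*-566.4104 = 105.1514


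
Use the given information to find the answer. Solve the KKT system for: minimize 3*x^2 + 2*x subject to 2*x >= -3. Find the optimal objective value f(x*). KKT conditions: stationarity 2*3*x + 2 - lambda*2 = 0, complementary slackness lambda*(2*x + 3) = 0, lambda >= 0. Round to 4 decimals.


Step 1: Try lambda = 0 (constraint inactive).
Stationarity: 2*3*x + 2 = 0
x* = -2/(2*3) = -1/3 = -0.3333 (rounded; the exact value -1/3 is used below)
Check constraint: 2*-0.3333 = -0.6666 >= -3 -- satisfied.
Step 2: Compute optimal value.
f(x*) = 3*(-1/3)^2 + 2*(-1/3) = -0.3333


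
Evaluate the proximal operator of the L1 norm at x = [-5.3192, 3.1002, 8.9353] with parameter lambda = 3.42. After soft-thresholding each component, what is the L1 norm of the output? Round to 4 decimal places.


Soft-thresholding with lambda = 3.42:
prox(-5.3192) = sign(-5.3192)*max(|-5.3192| - 3.42, 0) = -1.8992
prox(3.1002) = sign(3.1002)*max(|3.1002| - 3.42, 0) = 0.0
prox(8.9353) = sign(8.9353)*max(|8.9353| - 3.42, 0) = 5.5153
prox(x) = [-1.8992, 0.0, 5.5153]
||prox(x)||_1 = 1.8992 + 0.0 + 5.5153 = 7.4145


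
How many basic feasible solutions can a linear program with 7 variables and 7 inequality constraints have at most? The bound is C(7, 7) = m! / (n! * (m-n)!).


Each vertex corresponds to some choice of n active constraints out of m, so the number of vertices is at most C(m, n) = m! / (n!(m-n)!).
m = 7, n = 7
Numerator: 7 * 6 * 5 * 4 * 3 * 2 * 1
Denominator: 7! = 5040
C(7, 7) = 1


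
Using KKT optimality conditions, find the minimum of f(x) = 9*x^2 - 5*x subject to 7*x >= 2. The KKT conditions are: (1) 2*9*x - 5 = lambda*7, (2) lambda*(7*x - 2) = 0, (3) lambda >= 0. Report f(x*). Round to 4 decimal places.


Step 1: Try lambda = 0 (constraint inactive).
x_unc = 5/(2*9) = 0.2778
Check: 7*0.2778 = 1.9446 < 2 -- violated!
Step 2: Constraint must be active: 7*x = 2
x* = 2/7 = 0.2857 (rounded; the exact value 2/7 is used below)
lambda = (2*9*(2/7) - 5)/7 = 0.0204
Step 3: Compute optimal value.
f(x*) = 9*(2/7)^2 - 5*(2/7) = -0.6939


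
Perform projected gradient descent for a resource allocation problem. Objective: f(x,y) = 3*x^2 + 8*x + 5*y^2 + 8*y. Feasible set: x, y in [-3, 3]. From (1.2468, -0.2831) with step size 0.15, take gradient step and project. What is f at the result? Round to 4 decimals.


Step 1: Compute gradient at (1.2468, -0.2831).
grad_x = 2*3*1.2468 + 8 = 15.4808
grad_y = 2*5*-0.2831 + 8 = 5.169
Step 2: Gradient step.
x_raw = 1.2468 - 0.15*15.4808 = -1.0753
y_raw = -0.2831 - 0.15*5.169 = -1.0585
Step 3: Project onto [-3, 3].
x_proj = clip(-1.0753) = -1.0753
y_proj = clip(-1.0585) = -1.0585
Step 4: Evaluate f.
f(-1.0753, -1.0585) = -7.9996


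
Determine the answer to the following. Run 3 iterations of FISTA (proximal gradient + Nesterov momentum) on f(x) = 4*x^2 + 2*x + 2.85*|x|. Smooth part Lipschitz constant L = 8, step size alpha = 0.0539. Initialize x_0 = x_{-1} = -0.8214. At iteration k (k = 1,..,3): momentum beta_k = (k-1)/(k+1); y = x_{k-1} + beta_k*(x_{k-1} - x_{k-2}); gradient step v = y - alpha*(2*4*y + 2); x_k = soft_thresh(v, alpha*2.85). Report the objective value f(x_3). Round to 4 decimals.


FISTA on f(x) = 4*x^2 + 2*x + 2.85*|x|
L = 8, alpha = 0.0539
Iteration 1: beta = 0.0, y = -0.8214 + 0.0*(-0.8214 + 0.8214) = -0.8214
  grad(y) = -4.5712, v = y - alpha*grad = -0.575
  prox(v) = soft_thresh(-0.575, 0.1536) = -0.4214
Iteration 2: beta = 0.3333, y = -0.4214 + 0.3333*(-0.4214 + 0.8214) = -0.2881
  grad(y) = -0.3045, v = y - alpha*grad = -0.2717
  prox(v) = soft_thresh(-0.2717, 0.1536) = -0.118
Iteration 3: beta = 0.5, y = -0.118 + 0.5*(-0.118 + 0.4214) = 0.0336
  grad(y) = 2.2692, v = y - alpha*grad = -0.0887
  prox(v) = soft_thresh(-0.0887, 0.1536) = 0.0
f(x_3) = 4*0.0^2 + 2*0.0 + 2.85*|0.0| = 0.0


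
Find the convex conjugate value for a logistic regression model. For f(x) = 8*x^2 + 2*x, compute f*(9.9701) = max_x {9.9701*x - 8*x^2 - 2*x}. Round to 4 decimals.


f*(y) = sup_x {y*x - a*x^2 - b*x} = sup_x {(y-b)*x - a*x^2}
FOC: (y - b) - 2a*x = 0 => x* = (y - b)/(2a)
x* = (9.9701 - 2)/(2*8) = 0.4981
f*(9.9701) = (y-b)^2/(4a) = (9.9701 - 2)^2/(4*8)
= 63.5225/32 = 1.9851


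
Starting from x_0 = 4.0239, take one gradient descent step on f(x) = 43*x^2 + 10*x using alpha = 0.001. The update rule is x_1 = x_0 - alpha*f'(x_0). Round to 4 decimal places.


We compute the gradient at x_0 and apply the update.
f'(x) = 86*x + 10
f'(4.0239) = 86*4.0239 + 10 = 356.0554
x_1 = 4.0239 - 0.001*356.0554 = 3.6678


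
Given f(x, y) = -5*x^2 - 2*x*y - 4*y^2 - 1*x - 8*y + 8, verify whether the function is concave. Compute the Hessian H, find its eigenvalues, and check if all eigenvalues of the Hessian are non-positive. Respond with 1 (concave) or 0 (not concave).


The Hessian of f(x,y) = -5*x^2 - 2*x*y - 4*y^2 - 1*x - 8*y + 8 is:
H = [[-10, -2], [-2, -8]]
Trace = -10 - 8 = -18
Determinant = -10*-8 - (-2)^2 = 76
Discriminant = (-18)^2 - 4*76 = 20.0
Eigenvalues: lambda_1 = -11.2361, lambda_2 = -6.7639
The function is concave.

1


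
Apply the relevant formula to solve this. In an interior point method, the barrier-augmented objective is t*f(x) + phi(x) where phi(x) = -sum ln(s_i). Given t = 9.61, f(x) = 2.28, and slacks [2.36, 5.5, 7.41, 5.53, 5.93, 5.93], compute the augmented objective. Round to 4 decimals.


Step 1: Compute log-barrier.
ln values: [0.8587, 1.7047, 2.0028, 1.7102, 1.78, 1.78]
phi = -(0.8587 + 1.7047 + 2.0028 + 1.7102 + 1.78 + 1.78) = -9.8365
Step 2: Compute augmented objective.
t*f(x) = 9.61*2.28 = 21.9108
Total = 21.9108 - 9.8365 = 12.0743


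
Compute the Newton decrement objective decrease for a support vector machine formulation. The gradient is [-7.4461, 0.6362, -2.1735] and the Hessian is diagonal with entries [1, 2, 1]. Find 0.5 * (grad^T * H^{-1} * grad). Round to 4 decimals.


Step 1: H is diagonal, so H^(-1) * g = [-7.4461, 0.3181, -2.1735].
Step 2: g^T H^(-1) g = sum_i g_i^2 / H_ii
  = (-7.4461)^2/1 + (0.6362)^2/2 + (-2.1735)^2/1
  = 55.4444 + 0.2024 + 4.7241 = 60.3709
Step 3: Objective decrease = 0.5 * g^T H^(-1) g = 30.1854


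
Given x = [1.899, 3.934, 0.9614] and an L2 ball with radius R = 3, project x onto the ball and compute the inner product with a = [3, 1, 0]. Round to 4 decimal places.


Step 1: Compute ||x|| (intermediates to 6 decimals).
||x|| = sqrt(1.899^2 + 3.934^2 + 0.9614^2) = 4.472901
Step 2: Project.
Since ||x|| > R, scale = R/||x|| = 3/4.472901 = 0.670706, proj(x) = scale * x
proj(x) = [1.273671, 2.638557, 0.644817]
Step 3: Dot product.
a^T * proj(x) = 3*1.273671 + 1*2.638557 + 0*0.644817 = 6.4596


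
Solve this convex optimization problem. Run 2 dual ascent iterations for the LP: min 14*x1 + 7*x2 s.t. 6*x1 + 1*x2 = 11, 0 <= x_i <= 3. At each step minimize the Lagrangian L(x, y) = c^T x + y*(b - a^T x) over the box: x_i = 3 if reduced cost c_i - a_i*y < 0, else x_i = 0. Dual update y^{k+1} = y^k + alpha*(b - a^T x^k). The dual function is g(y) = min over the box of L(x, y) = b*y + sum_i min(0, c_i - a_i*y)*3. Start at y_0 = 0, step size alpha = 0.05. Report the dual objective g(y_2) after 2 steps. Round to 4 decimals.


Dual ascent for LP: min 14*x1 + 7*x2, 6*x1 + 1*x2 = 11, 0 <= x_i <= 3
Step 1: y^k = 0.0, reduced costs: (14.0, 7.0)
  x^k = (0.0, 0.0), subgradient = b - a^T x = 11.0
  y^{k+1} = 0.0 + 0.05*11.0 = 0.55
Step 2: y^k = 0.55, reduced costs: (10.7, 6.45)
  x^k = (0.0, 0.0), subgradient = b - a^T x = 11.0
  y^{k+1} = 0.55 + 0.05*11.0 = 1.1
Dual objective at y_2 = 1.1: reduced costs (7.4, 5.9), box minimizer x = (0.0, 0.0)
g(y_2) = b*y + (c1 - a1*y)*x1 + (c2 - a2*y)*x2 = 11*1.1 + 7.4*0.0 + 5.9*0.0 = 12.1 + 0.0 + 0.0 = 12.1


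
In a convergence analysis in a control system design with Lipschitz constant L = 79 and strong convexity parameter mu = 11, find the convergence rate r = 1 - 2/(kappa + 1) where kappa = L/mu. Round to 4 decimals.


Step 1: Compute the condition number.
kappa = L/mu = 79/11 = 7.1818
Step 2: Compute the convergence rate.
r = 1 - 2/(kappa + 1) = 1 - 2*mu/(L + mu) = (L - mu)/(L + mu) = 68/90 = 0.7556


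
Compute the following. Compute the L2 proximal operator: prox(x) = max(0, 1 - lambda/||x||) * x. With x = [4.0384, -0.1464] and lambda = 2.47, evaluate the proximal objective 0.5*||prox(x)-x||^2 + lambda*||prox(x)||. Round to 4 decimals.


Step 1: Compute ||x||.
||x|| = 4.0411
Step 2: Compute scaling factor.
scale = max(0, 1 - 2.47/4.0411) = 0.3888
Step 3: prox(x) = [1.57, -0.0569]
||prox(x)|| = 1.5711
Step 4: Proximal objective.
0.5*||prox-x||^2 = 3.0505
lambda*||prox|| = 3.8806
Total = 6.931


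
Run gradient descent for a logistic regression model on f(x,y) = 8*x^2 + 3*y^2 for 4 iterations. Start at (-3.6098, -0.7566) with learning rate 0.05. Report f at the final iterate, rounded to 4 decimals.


Gradient descent on f(x,y) = 8*x^2 + 3*y^2.
Starting point: (-3.6098, -0.7566), alpha = 0.05
Step 1: grad_x = 2*8*-3.6098 = -57.7568, grad_y = 2*3*-0.7566 = -4.5396
  x_1 = -3.6098 - 0.05*-57.7568 = -0.722
  y_1 = -0.7566 - 0.05*-4.5396 = -0.5296
Step 2: grad_x = 2*8*-0.722 = -11.5514, grad_y = 2*3*-0.5296 = -3.1777
  x_2 = -0.722 - 0.05*-11.5514 = -0.1444
  y_2 = -0.5296 - 0.05*-3.1777 = -0.3707
Step 3: grad_x = 2*8*-0.1444 = -2.3103, grad_y = 2*3*-0.3707 = -2.2244
  x_3 = -0.1444 - 0.05*-2.3103 = -0.0289
  y_3 = -0.3707 - 0.05*-2.2244 = -0.2595
Step 4: grad_x = 2*8*-0.0289 = -0.4621, grad_y = 2*3*-0.2595 = -1.5571
  x_4 = -0.0289 - 0.05*-0.4621 = -0.0058
  y_4 = -0.2595 - 0.05*-1.5571 = -0.1817
f(-0.0058, -0.1817) = 8*(-0.0058)^2 + 3*(-0.1817)^2 = 0.0993


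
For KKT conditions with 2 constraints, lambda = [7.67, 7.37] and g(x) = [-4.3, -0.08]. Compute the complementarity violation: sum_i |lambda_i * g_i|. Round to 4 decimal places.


KKT complementary slackness check:
lambda_1 * g_1 = 7.67 * -4.3 = -32.981
lambda_2 * g_2 = 7.37 * -0.08 = -0.5896
Total violation = 32.981 + 0.5896 = 33.5706


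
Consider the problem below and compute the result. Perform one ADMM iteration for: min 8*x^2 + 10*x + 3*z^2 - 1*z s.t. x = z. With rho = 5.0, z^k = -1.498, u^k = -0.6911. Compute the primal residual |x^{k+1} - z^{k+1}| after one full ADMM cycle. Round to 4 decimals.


ADMM iteration with rho = 5.0, z^k = -1.498, u^k = -0.6911
Step 1: x-update.
Minimize 8*x^2 + 10*x + (5.0/2)*(x + 1.498 - 0.6911)^2
FOC: (2*8 + 5.0)*x = -10 + 5.0*(-1.498 + 0.6911)
x^{k+1} = -0.6683
Step 2: z-update.
Minimize 3*z^2 - 1*z + (5.0/2)*(-0.6683 - z - 0.6911)^2
FOC: (2*3 + 5.0)*z = 1 + 5.0*(-0.6683 - 0.6911)
z^{k+1} = -0.527
Step 3: u-update.
u^{k+1} = -0.6911 - 0.6683 + 0.527 = -0.8324
Step 4: Primal residual = |-0.6683 + 0.527| = 0.1413


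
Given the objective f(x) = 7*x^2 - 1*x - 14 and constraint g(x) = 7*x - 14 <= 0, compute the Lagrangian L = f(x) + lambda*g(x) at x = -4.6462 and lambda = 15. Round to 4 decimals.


Step 1: Evaluate f(x).
f(-4.6462) = 7*(-4.6462)^2 - 1*(-4.6462) - 14 = 141.7564
Step 2: Evaluate g(x).
g(-4.6462) = 7*-4.6462 - 14 = -46.5234
Step 3: Compute Lagrangian.
L = 141.7564 + 15*-46.5234 = -556.0946


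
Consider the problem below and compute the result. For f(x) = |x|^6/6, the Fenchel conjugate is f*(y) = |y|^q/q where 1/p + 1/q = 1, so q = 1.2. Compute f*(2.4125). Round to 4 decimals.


The conjugate exponent q satisfies 1/p + 1/q = 1.
p = 6, so q = 6/(6 - 1) = 1.2
|y|^q = 2.4125^1.2 = 2.8771
f*(2.4125) = 2.8771 / 1.2 = 2.3976


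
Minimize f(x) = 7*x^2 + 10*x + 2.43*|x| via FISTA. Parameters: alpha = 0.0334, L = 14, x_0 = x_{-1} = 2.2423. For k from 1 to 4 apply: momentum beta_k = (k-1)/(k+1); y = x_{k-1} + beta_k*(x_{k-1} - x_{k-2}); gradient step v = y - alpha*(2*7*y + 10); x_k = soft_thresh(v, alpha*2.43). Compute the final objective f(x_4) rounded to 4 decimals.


FISTA on f(x) = 7*x^2 + 10*x + 2.43*|x|
L = 14, alpha = 0.0334
Iteration 1: beta = 0.0, y = 2.2423 + 0.0*(2.2423 - 2.2423) = 2.2423
  grad(y) = 41.3922, v = y - alpha*grad = 0.8598
  prox(v) = soft_thresh(0.8598, 0.0812) = 0.7786
Iteration 2: beta = 0.3333, y = 0.7786 + 0.3333*(0.7786 - 2.2423) = 0.2908
  grad(y) = 14.0705, v = y - alpha*grad = -0.1792
  prox(v) = soft_thresh(-0.1792, 0.0812) = -0.098
Iteration 3: beta = 0.5, y = -0.098 + 0.5*(-0.098 - 0.7786) = -0.5364
  grad(y) = 2.4906, v = y - alpha*grad = -0.6196
  prox(v) = soft_thresh(-0.6196, 0.0812) = -0.5384
Iteration 4: beta = 0.6, y = -0.5384 + 0.6*(-0.5384 + 0.098) = -0.8026
  grad(y) = -1.2368, v = y - alpha*grad = -0.7613
  prox(v) = soft_thresh(-0.7613, 0.0812) = -0.6802
f(x_4) = 7*(-0.6802)^2 + 10*(-0.6802) + 2.43*|-0.6802| = -1.9105


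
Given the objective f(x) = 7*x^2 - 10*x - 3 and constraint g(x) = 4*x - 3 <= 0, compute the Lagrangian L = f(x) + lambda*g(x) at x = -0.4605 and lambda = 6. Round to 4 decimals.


Step 1: Evaluate f(x).
f(-0.4605) = 7*(-0.4605)^2 - 10*(-0.4605) - 3 = 3.0894
Step 2: Evaluate g(x).
g(-0.4605) = 4*-0.4605 - 3 = -4.842
Step 3: Compute Lagrangian.
L = 3.0894 + 6*-4.842 = -25.9626


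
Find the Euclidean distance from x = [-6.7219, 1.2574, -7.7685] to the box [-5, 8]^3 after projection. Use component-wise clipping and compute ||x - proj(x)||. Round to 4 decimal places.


Project each component onto [-5, 8].
clip(-6.7219) = -5.0, clip(1.2574) = 1.2574, clip(-7.7685) = -5.0
Projection = [-5.0, 1.2574, -5.0]
Squared diffs: [2.9649, 0.0, 7.6646]
Distance = sqrt(10.6295) = 3.2603


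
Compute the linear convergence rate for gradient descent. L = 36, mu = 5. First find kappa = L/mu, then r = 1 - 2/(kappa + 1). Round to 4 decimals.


Step 1: Compute the condition number.
kappa = L/mu = 36/5 = 7.2
Step 2: Compute the convergence rate.
r = 1 - 2/(kappa + 1) = 1 - 2*mu/(L + mu) = (L - mu)/(L + mu) = 31/41 = 0.7561


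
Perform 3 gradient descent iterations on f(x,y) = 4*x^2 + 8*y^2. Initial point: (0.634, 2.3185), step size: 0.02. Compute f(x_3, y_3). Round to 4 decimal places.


Gradient descent on f(x,y) = 4*x^2 + 8*y^2.
Starting point: (0.634, 2.3185), alpha = 0.02
Step 1: grad_x = 2*4*0.634 = 5.072, grad_y = 2*8*2.3185 = 37.096
  x_1 = 0.634 - 0.02*5.072 = 0.5326
  y_1 = 2.3185 - 0.02*37.096 = 1.5766
Step 2: grad_x = 2*4*0.5326 = 4.2605, grad_y = 2*8*1.5766 = 25.2253
  x_2 = 0.5326 - 0.02*4.2605 = 0.4474
  y_2 = 1.5766 - 0.02*25.2253 = 1.0721
Step 3: grad_x = 2*4*0.4474 = 3.5788, grad_y = 2*8*1.0721 = 17.1532
  x_3 = 0.4474 - 0.02*3.5788 = 0.3758
  y_3 = 1.0721 - 0.02*17.1532 = 0.729
f(0.3758, 0.729) = 4*0.3758^2 + 8*0.729^2 = 4.8165


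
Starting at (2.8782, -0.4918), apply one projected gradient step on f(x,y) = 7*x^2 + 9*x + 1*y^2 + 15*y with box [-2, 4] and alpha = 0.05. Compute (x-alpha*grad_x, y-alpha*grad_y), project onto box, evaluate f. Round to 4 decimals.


Step 1: Compute gradient at (2.8782, -0.4918).
grad_x = 2*7*2.8782 + 9 = 49.2948
grad_y = 2*1*-0.4918 + 15 = 14.0164
Step 2: Gradient step.
x_raw = 2.8782 - 0.05*49.2948 = 0.4135
y_raw = -0.4918 - 0.05*14.0164 = -1.1926
Step 3: Project onto [-2, 4].
x_proj = clip(0.4135) = 0.4135
y_proj = clip(-1.1926) = -1.1926
Step 4: Evaluate f.
f(0.4135, -1.1926) = -11.5492


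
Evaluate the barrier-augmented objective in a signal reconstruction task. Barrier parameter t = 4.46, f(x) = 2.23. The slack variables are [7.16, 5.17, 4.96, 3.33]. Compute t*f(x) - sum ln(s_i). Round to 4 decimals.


Step 1: Compute log-barrier.
ln values: [1.9685, 1.6429, 1.6014, 1.203]
phi = -(1.9685 + 1.6429 + 1.6014 + 1.203) = -6.4158
Step 2: Compute augmented objective.
t*f(x) = 4.46*2.23 = 9.9458
Total = 9.9458 - 6.4158 = 3.53


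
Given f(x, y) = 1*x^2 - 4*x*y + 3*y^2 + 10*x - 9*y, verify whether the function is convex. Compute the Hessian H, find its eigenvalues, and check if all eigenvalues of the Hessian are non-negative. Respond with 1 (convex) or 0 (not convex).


The Hessian of f(x,y) = 1*x^2 - 4*x*y + 3*y^2 + 10*x - 9*y is:
H = [[2, -4], [-4, 6]]
Trace = 2 + 6 = 8
Determinant = 2*6 - (-4)^2 = -4
Discriminant = (8)^2 - 4*-4 = 80.0
Eigenvalues: lambda_1 = -0.4721, lambda_2 = 8.4721
The function is not convex.

0


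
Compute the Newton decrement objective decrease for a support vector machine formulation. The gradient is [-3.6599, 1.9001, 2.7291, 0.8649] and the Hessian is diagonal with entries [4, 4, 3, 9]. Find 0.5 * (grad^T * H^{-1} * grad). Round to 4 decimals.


Step 1: H is diagonal, so H^(-1) * g = [-0.915, 0.475, 0.9097, 0.0961].
Step 2: g^T H^(-1) g = sum_i g_i^2 / H_ii
  = (-3.6599)^2/4 + (1.9001)^2/4 + (2.7291)^2/3 + (0.8649)^2/9
  = 3.3487 + 0.9026 + 2.4827 + 0.0831 = 6.8171
Step 3: Objective decrease = 0.5 * g^T H^(-1) g = 3.4085


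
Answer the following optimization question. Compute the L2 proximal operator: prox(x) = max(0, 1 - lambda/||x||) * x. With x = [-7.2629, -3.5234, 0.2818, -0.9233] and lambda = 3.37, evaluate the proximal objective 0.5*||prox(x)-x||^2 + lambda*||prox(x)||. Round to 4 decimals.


Step 1: Compute ||x||.
||x|| = 8.1299
Step 2: Compute scaling factor.
scale = max(0, 1 - 3.37/8.1299) = 0.5855
Step 3: prox(x) = [-4.2523, -2.0629, 0.165, -0.5406]
||prox(x)|| = 4.7599
Step 4: Proximal objective.
0.5*||prox-x||^2 = 5.6785
lambda*||prox|| = 16.0409
Total = 21.7195


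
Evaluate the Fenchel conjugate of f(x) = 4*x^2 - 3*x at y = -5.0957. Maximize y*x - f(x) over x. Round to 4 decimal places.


f*(y) = sup_x {y*x - a*x^2 - b*x} = sup_x {(y-b)*x - a*x^2}
FOC: (y - b) - 2a*x = 0 => x* = (y - b)/(2a)
x* = (-5.0957 + 3)/(2*4) = -0.262
f*(-5.0957) = (y-b)^2/(4a) = (-5.0957 + 3)^2/(4*4)
= 4.392/16 = 0.2745


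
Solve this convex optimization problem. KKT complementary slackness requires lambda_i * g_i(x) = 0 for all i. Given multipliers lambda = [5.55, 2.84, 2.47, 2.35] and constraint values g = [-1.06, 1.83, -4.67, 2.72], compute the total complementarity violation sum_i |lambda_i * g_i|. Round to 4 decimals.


KKT complementary slackness check:
lambda_1 * g_1 = 5.55 * -1.06 = -5.883
lambda_2 * g_2 = 2.84 * 1.83 = 5.1972
lambda_3 * g_3 = 2.47 * -4.67 = -11.5349
lambda_4 * g_4 = 2.35 * 2.72 = 6.392
Total violation = 5.883 + 5.1972 + 11.5349 + 6.392 = 29.0071


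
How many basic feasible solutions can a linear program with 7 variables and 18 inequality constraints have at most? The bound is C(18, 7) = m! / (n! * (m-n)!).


Each vertex corresponds to some choice of n active constraints out of m, so the number of vertices is at most C(m, n) = m! / (n!(m-n)!).
m = 18, n = 7
Numerator: 18 * 17 * 16 * 15 * 14 * 13 * 12
Denominator: 7! = 5040
C(18, 7) = 31824


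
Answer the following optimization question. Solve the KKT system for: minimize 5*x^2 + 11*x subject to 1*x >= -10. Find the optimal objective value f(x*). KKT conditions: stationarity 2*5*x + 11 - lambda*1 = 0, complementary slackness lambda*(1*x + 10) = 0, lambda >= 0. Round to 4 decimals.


Step 1: Try lambda = 0 (constraint inactive).
Stationarity: 2*5*x + 11 = 0
x* = -11/(2*5) = -1.1
Check constraint: 1*-1.1 = -1.1 >= -10 -- satisfied.
Step 2: Compute optimal value.
f(x*) = 5*(-1.1)^2 + 11*(-1.1) = -6.05
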